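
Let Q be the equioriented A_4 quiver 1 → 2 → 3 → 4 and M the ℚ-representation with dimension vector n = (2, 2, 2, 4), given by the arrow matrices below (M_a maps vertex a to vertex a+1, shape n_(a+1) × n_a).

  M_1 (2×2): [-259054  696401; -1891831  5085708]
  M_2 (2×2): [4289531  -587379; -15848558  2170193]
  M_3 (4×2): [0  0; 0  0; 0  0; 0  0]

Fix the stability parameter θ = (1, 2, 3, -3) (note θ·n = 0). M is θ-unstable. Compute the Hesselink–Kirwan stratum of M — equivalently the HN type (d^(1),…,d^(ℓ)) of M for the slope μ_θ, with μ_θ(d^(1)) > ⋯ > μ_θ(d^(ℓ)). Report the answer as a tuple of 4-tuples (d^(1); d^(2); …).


Barcode: M ≅ I[1,3]^2, I[4,4]^4. HN layers by μ_θ (4 steps, strictly decreasing):
  μ^(1)=3; μ^(2)=2; μ^(3)=1; μ^(4)=-3

((0, 0, 2, 0); (0, 2, 0, 0); (2, 0, 0, 0); (0, 0, 0, 4))


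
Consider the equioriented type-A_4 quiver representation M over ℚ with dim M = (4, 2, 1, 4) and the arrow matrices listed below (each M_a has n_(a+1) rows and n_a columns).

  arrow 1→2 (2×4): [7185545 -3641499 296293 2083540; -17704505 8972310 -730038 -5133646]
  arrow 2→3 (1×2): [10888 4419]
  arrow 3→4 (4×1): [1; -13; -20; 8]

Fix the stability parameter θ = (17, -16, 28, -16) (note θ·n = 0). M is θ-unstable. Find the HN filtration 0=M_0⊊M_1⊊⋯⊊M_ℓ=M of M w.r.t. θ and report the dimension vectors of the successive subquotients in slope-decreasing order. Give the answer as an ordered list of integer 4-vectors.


Via rank(M_{q-1}∘⋯∘M_p): M ≅ I[1,1]^2, I[1,2], I[1,4], I[4,4]^3.
μ_θ-semistable layers: μ^(1)=17; μ^(2)=6; μ^(3)=1/2; μ^(4)=-16

((2, 0, 0, 0); (0, 0, 1, 1); (2, 2, 0, 0); (0, 0, 0, 3))


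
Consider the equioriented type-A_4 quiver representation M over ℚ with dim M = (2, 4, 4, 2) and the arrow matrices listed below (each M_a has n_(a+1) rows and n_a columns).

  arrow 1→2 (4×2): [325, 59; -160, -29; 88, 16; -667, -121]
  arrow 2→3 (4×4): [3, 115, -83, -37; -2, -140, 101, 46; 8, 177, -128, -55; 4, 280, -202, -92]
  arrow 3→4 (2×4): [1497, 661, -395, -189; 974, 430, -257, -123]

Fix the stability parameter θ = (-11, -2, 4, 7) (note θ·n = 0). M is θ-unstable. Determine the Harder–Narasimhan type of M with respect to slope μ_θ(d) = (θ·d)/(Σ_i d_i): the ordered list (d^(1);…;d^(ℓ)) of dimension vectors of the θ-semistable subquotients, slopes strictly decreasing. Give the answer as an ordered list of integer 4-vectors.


Barcode: M ≅ I[1,4]^2, I[2,2], I[2,3], I[3,3]. HN layers by μ_θ (4 steps, strictly decreasing):
  μ^(1)=7; μ^(2)=4; μ^(3)=-2; μ^(4)=-11

((0, 0, 0, 2); (0, 0, 4, 0); (0, 4, 0, 0); (2, 0, 0, 0))


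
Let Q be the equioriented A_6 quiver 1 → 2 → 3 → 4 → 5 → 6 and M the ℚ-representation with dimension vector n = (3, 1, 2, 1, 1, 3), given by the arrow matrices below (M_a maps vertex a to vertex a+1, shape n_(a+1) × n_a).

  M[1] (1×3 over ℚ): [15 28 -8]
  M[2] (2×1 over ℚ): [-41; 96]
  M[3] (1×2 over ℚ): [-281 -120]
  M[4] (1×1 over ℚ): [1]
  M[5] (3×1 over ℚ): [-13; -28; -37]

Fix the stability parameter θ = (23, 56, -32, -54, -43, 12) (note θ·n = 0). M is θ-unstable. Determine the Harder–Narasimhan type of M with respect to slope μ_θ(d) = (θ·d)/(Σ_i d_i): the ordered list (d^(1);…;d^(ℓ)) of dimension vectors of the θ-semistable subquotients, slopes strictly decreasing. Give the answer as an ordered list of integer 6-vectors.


Barcode: M ≅ I[1,1]^2, I[1,6], I[3,3], I[6,6]^2. HN layers by μ_θ (4 steps, strictly decreasing):
  μ^(1)=23; μ^(2)=12; μ^(3)=-10; μ^(4)=-32

((2, 0, 0, 0, 0, 0); (0, 0, 0, 0, 0, 3); (1, 1, 1, 1, 1, 0); (0, 0, 1, 0, 0, 0))


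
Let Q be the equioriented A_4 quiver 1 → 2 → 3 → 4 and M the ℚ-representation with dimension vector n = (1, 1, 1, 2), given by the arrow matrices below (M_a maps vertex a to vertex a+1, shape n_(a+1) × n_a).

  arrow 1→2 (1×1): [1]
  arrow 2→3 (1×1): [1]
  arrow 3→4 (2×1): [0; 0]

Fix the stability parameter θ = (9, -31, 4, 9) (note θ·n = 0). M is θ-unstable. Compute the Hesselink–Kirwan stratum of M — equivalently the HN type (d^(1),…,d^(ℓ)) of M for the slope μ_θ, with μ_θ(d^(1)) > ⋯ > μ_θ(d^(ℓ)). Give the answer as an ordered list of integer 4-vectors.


Interval decomposition of M: I[1,3], I[4,4]^2.
HN type (ℓ=3): μ^(1)=9; μ^(2)=4; μ^(3)=-11

((0, 0, 0, 2); (0, 0, 1, 0); (1, 1, 0, 0))


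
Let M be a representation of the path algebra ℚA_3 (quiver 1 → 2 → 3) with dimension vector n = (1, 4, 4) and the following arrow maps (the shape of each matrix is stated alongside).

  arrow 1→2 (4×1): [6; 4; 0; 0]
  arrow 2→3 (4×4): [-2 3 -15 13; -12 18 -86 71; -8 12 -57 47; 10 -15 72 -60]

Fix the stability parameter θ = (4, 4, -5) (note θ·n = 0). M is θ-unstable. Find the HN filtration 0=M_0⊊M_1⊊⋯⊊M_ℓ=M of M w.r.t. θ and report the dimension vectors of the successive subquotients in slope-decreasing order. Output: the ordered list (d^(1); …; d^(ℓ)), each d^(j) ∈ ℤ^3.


Via rank(M_{q-1}∘⋯∘M_p): M ≅ I[1,2], I[2,3]^3, I[3,3].
μ_θ-semistable layers: μ^(1)=4; μ^(2)=-1/2; μ^(3)=-5

((1, 1, 0); (0, 3, 3); (0, 0, 1))


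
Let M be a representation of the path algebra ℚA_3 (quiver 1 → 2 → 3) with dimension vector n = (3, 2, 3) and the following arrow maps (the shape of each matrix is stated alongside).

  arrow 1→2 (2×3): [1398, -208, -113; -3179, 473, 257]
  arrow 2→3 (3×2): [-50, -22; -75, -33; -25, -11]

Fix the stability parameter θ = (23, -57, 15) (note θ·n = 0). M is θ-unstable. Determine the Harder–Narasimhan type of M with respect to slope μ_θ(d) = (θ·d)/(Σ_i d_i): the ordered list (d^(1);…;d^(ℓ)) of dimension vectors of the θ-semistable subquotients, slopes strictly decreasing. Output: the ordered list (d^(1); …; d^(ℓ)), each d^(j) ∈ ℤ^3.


Interval decomposition of M: I[1,1], I[1,2], I[1,3], I[3,3]^2.
HN type (ℓ=3): μ^(1)=23; μ^(2)=15; μ^(3)=-17

((1, 0, 0); (0, 0, 3); (2, 2, 0))


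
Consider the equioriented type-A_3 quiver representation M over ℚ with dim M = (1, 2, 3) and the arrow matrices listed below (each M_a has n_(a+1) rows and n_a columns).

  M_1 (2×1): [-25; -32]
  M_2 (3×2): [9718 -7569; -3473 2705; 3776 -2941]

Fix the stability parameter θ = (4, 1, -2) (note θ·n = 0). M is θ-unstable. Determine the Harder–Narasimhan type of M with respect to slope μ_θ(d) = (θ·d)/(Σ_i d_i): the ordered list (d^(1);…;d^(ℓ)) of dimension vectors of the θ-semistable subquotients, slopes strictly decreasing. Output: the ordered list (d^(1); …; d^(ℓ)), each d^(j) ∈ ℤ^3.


Barcode: M ≅ I[1,3], I[2,3], I[3,3]. HN layers by μ_θ (3 steps, strictly decreasing):
  μ^(1)=1; μ^(2)=-1/2; μ^(3)=-2

((1, 1, 1); (0, 1, 1); (0, 0, 1))


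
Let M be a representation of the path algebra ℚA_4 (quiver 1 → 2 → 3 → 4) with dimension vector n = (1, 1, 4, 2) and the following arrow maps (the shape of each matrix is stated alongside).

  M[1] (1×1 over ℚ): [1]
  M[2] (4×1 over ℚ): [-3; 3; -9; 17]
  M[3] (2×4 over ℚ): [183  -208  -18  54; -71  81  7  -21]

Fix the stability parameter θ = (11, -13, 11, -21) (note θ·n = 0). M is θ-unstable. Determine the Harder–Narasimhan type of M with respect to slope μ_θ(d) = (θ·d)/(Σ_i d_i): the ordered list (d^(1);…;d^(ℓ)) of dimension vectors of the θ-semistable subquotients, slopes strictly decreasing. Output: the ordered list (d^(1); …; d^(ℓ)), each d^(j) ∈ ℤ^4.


Interval decomposition of M: I[1,4], I[3,3]^2, I[3,4].
HN type (ℓ=3): μ^(1)=11; μ^(2)=-3; μ^(3)=-5

((0, 0, 2, 0); (1, 1, 1, 1); (0, 0, 1, 1))


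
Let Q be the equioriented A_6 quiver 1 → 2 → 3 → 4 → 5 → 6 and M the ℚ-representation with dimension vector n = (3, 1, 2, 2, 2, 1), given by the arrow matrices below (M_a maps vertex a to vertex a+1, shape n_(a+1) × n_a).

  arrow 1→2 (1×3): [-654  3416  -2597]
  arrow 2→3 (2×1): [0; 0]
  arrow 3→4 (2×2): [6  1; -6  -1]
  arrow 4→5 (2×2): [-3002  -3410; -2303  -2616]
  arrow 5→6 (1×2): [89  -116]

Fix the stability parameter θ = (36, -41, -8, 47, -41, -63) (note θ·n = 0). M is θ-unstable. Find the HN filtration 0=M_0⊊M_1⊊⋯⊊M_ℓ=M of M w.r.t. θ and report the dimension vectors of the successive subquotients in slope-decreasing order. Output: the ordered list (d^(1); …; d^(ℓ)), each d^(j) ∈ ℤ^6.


Interval decomposition of M: I[1,1]^2, I[1,2], I[3,3], I[3,6], I[4,5].
HN type (ℓ=5): μ^(1)=36; μ^(2)=3; μ^(3)=-5/2; μ^(4)=-8; μ^(5)=-65/4

((2, 0, 0, 0, 0, 0); (0, 0, 0, 1, 1, 0); (1, 1, 0, 0, 0, 0); (0, 0, 1, 0, 0, 0); (0, 0, 1, 1, 1, 1))


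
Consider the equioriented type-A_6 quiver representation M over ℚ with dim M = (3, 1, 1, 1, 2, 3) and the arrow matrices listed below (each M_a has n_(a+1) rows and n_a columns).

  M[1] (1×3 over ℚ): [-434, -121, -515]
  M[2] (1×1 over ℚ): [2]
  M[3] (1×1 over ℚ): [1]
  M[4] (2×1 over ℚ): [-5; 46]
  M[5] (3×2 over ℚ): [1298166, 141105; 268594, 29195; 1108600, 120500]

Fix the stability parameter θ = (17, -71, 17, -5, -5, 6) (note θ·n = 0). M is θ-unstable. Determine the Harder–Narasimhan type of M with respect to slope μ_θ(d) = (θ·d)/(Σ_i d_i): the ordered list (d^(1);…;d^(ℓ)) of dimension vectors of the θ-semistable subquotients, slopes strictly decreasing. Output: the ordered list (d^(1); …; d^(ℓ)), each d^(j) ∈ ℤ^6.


Via rank(M_{q-1}∘⋯∘M_p): M ≅ I[1,1]^2, I[1,5], I[5,6], I[6,6]^2.
μ_θ-semistable layers: μ^(1)=17; μ^(2)=6; μ^(3)=7/3; μ^(4)=-5; μ^(5)=-27

((2, 0, 0, 0, 0, 0); (0, 0, 0, 0, 0, 3); (0, 0, 1, 1, 1, 0); (0, 0, 0, 0, 1, 0); (1, 1, 0, 0, 0, 0))


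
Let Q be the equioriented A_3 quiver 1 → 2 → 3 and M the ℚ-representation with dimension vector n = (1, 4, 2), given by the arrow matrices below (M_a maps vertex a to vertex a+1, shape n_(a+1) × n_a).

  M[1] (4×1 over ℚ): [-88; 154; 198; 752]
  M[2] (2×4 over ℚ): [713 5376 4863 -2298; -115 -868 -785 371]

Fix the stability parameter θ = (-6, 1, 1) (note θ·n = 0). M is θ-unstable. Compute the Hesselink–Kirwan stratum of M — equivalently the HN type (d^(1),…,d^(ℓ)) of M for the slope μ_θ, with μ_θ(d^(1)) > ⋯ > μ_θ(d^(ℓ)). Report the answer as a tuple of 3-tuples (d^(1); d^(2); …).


Barcode: M ≅ I[1,3], I[2,2]^2, I[2,3]. HN layers by μ_θ (2 steps, strictly decreasing):
  μ^(1)=1; μ^(2)=-6

((0, 4, 2); (1, 0, 0))


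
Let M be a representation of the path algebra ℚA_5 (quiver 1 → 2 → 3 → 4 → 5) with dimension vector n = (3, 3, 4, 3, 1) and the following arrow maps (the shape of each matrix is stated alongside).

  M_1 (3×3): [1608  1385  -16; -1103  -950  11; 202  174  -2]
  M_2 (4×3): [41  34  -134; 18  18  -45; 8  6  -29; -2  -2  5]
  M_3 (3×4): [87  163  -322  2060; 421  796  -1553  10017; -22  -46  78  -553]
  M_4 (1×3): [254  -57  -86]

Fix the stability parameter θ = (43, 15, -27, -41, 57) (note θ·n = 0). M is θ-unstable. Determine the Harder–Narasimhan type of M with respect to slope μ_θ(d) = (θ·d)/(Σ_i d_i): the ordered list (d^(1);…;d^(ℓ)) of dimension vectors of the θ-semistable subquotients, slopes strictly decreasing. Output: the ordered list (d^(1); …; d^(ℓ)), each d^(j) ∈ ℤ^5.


Via rank(M_{q-1}∘⋯∘M_p): M ≅ I[1,1], I[1,2], I[1,5], I[2,4], I[3,3], I[3,4].
μ_θ-semistable layers: μ^(1)=57; μ^(2)=43; μ^(3)=29; μ^(4)=-5/2; μ^(5)=-53/3; μ^(6)=-27; μ^(7)=-34

((0, 0, 0, 0, 1); (1, 0, 0, 0, 0); (1, 1, 0, 0, 0); (1, 1, 1, 1, 0); (0, 1, 1, 1, 0); (0, 0, 1, 0, 0); (0, 0, 1, 1, 0))


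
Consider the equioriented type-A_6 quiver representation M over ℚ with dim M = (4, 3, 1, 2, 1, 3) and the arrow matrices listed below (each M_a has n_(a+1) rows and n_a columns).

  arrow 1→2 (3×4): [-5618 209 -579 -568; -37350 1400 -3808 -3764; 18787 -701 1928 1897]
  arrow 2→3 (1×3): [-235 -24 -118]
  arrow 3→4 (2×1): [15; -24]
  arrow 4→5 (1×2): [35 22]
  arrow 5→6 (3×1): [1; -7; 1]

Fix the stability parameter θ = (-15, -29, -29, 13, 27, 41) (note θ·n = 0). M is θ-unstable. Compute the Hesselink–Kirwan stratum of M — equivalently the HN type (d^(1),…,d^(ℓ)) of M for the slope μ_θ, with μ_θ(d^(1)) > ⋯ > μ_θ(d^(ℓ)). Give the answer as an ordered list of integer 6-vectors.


Barcode: M ≅ I[1,1], I[1,2]^2, I[1,6], I[4,4], I[6,6]^2. HN layers by μ_θ (6 steps, strictly decreasing):
  μ^(1)=41; μ^(2)=27; μ^(3)=13; μ^(4)=-15; μ^(5)=-22; μ^(6)=-73/3

((0, 0, 0, 0, 0, 3); (0, 0, 0, 0, 1, 0); (0, 0, 0, 2, 0, 0); (1, 0, 0, 0, 0, 0); (2, 2, 0, 0, 0, 0); (1, 1, 1, 0, 0, 0))


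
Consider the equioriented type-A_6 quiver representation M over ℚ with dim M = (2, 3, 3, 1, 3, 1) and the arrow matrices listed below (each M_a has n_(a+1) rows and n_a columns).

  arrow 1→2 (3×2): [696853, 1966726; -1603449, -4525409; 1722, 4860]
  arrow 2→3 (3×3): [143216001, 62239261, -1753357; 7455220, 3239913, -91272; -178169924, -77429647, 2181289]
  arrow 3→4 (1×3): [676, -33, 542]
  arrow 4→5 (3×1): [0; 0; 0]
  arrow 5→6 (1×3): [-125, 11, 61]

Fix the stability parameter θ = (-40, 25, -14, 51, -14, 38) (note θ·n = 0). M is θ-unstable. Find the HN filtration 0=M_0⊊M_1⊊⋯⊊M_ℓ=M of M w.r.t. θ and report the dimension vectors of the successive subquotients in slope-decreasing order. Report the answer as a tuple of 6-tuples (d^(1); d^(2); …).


Barcode: M ≅ I[1,3], I[1,4], I[2,3], I[5,5]^2, I[5,6]. HN layers by μ_θ (5 steps, strictly decreasing):
  μ^(1)=51; μ^(2)=38; μ^(3)=11/2; μ^(4)=-14; μ^(5)=-40

((0, 0, 0, 1, 0, 0); (0, 0, 0, 0, 0, 1); (0, 3, 3, 0, 0, 0); (0, 0, 0, 0, 3, 0); (2, 0, 0, 0, 0, 0))


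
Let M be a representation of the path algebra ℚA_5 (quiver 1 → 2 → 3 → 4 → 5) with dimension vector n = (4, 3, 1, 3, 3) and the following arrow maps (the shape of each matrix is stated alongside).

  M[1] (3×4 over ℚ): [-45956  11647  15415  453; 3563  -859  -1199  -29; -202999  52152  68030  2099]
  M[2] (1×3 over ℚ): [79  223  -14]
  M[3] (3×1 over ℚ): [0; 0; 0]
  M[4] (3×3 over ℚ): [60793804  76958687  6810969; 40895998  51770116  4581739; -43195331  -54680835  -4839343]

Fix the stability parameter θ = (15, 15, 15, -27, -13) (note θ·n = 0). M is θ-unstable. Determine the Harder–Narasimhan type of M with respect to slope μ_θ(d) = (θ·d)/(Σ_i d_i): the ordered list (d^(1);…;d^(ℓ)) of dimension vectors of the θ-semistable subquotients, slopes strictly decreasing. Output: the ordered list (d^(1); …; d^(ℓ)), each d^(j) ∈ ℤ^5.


Barcode: M ≅ I[1,1], I[1,2]^2, I[1,3], I[4,5]^3. HN layers by μ_θ (3 steps, strictly decreasing):
  μ^(1)=15; μ^(2)=-13; μ^(3)=-27

((4, 3, 1, 0, 0); (0, 0, 0, 0, 3); (0, 0, 0, 3, 0))


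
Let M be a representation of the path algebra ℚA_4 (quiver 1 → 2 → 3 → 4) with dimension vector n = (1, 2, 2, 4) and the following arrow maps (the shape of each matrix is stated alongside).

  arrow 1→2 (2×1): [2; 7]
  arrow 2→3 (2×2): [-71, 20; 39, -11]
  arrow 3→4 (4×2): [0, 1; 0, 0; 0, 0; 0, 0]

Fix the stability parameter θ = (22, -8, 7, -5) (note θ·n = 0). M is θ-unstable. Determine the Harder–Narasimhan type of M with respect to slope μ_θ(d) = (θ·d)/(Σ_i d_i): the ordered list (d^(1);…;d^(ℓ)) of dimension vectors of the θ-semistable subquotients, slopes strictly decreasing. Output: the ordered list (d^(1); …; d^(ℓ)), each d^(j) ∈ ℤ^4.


Interval decomposition of M: I[1,4], I[2,3], I[4,4]^3.
HN type (ℓ=4): μ^(1)=7; μ^(2)=4; μ^(3)=-5; μ^(4)=-8

((0, 0, 1, 0); (1, 1, 1, 1); (0, 0, 0, 3); (0, 1, 0, 0))


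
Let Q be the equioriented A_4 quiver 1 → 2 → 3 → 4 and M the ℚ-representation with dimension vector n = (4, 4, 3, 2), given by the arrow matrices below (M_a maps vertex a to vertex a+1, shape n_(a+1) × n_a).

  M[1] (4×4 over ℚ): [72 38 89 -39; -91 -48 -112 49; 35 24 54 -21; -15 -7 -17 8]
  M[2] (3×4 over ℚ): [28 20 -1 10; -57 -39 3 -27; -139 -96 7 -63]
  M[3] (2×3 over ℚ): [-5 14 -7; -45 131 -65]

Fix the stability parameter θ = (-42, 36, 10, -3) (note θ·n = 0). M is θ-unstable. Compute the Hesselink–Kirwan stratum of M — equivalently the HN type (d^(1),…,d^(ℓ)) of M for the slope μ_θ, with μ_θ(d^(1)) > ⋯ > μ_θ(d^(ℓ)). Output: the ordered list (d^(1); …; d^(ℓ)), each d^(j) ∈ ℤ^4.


Via rank(M_{q-1}∘⋯∘M_p): M ≅ I[1,2], I[1,3], I[1,4]^2.
μ_θ-semistable layers: μ^(1)=36; μ^(2)=23; μ^(3)=43/3; μ^(4)=-42

((0, 1, 0, 0); (0, 1, 1, 0); (0, 2, 2, 2); (4, 0, 0, 0))


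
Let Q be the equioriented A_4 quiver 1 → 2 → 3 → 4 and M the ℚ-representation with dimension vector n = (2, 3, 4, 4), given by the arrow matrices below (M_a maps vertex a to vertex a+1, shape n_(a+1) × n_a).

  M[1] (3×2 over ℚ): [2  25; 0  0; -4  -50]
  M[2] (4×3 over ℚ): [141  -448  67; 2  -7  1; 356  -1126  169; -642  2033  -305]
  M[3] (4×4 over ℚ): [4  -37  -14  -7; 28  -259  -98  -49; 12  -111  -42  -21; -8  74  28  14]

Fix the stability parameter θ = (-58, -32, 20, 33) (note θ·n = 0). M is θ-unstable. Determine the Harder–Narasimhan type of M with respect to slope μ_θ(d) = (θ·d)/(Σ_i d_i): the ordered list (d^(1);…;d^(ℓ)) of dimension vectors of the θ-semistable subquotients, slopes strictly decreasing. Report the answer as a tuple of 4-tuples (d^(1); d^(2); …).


Via rank(M_{q-1}∘⋯∘M_p): M ≅ I[1,1], I[1,3], I[2,3]^2, I[3,4], I[4,4]^3.
μ_θ-semistable layers: μ^(1)=33; μ^(2)=20; μ^(3)=-32; μ^(4)=-58

((0, 0, 0, 4); (0, 0, 4, 0); (0, 3, 0, 0); (2, 0, 0, 0))


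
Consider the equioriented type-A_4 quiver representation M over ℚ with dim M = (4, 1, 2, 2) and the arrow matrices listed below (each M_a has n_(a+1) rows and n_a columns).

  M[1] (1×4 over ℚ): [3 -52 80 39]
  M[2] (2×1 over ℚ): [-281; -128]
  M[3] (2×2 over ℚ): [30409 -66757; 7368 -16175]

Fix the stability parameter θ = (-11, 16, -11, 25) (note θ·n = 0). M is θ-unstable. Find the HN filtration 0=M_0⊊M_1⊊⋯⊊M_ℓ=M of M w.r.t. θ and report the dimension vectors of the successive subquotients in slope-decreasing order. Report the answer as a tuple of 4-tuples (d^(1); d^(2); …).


Interval decomposition of M: I[1,1]^3, I[1,4], I[3,4].
HN type (ℓ=3): μ^(1)=25; μ^(2)=5/2; μ^(3)=-11

((0, 0, 0, 2); (0, 1, 1, 0); (4, 0, 1, 0))


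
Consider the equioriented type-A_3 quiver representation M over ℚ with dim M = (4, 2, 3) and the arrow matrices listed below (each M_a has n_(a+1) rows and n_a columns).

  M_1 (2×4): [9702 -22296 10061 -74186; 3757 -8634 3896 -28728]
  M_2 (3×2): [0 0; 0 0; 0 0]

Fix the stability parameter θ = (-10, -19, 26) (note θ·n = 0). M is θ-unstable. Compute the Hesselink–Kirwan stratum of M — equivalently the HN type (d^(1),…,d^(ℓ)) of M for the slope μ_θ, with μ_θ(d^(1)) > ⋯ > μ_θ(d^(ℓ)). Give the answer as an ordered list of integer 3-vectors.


Via rank(M_{q-1}∘⋯∘M_p): M ≅ I[1,1]^2, I[1,2]^2, I[3,3]^3.
μ_θ-semistable layers: μ^(1)=26; μ^(2)=-10; μ^(3)=-29/2

((0, 0, 3); (2, 0, 0); (2, 2, 0))


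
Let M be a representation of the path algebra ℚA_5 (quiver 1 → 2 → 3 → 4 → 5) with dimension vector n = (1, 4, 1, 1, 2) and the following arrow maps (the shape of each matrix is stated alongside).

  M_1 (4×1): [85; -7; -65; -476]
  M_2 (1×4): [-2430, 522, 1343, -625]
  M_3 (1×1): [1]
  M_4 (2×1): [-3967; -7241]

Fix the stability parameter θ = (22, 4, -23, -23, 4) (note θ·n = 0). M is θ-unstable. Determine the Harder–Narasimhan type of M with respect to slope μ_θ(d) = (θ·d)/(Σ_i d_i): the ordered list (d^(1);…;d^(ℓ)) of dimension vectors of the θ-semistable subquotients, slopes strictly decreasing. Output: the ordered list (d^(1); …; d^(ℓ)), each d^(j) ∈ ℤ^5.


Interval decomposition of M: I[1,5], I[2,2]^3, I[5,5].
HN type (ℓ=2): μ^(1)=4; μ^(2)=-5

((0, 3, 0, 0, 2); (1, 1, 1, 1, 0))


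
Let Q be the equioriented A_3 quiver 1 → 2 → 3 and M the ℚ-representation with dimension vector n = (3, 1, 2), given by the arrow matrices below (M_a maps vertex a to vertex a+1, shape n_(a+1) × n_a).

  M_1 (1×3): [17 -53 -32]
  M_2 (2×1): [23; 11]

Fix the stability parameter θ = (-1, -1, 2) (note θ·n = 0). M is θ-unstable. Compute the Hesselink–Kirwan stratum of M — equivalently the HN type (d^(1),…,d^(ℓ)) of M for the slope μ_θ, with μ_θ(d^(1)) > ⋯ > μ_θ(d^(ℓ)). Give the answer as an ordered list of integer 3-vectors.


Via rank(M_{q-1}∘⋯∘M_p): M ≅ I[1,1]^2, I[1,3], I[3,3].
μ_θ-semistable layers: μ^(1)=2; μ^(2)=-1

((0, 0, 2); (3, 1, 0))


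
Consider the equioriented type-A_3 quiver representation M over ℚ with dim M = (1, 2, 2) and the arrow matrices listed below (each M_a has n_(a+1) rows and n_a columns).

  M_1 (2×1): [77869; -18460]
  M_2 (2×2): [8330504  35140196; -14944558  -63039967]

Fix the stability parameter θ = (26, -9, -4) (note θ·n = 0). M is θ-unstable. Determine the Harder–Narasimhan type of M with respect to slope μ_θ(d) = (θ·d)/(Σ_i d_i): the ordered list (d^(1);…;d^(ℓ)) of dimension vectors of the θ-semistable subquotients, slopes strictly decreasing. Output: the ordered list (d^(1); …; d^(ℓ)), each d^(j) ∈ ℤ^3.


Interval decomposition of M: I[1,3], I[2,2], I[3,3].
HN type (ℓ=3): μ^(1)=13/3; μ^(2)=-4; μ^(3)=-9

((1, 1, 1); (0, 0, 1); (0, 1, 0))


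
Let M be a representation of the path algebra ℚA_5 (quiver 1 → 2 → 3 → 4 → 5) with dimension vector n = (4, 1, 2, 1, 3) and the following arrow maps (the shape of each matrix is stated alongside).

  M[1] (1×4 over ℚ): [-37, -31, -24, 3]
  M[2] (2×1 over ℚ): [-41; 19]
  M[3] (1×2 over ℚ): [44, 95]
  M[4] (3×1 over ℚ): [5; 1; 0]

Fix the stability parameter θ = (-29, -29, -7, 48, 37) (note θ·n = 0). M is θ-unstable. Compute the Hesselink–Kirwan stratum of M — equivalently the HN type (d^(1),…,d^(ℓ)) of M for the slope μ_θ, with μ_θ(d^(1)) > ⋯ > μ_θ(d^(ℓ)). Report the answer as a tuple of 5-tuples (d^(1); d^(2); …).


Interval decomposition of M: I[1,1]^3, I[1,5], I[3,3], I[5,5]^2.
HN type (ℓ=4): μ^(1)=85/2; μ^(2)=37; μ^(3)=-7; μ^(4)=-29

((0, 0, 0, 1, 1); (0, 0, 0, 0, 2); (0, 0, 2, 0, 0); (4, 1, 0, 0, 0))


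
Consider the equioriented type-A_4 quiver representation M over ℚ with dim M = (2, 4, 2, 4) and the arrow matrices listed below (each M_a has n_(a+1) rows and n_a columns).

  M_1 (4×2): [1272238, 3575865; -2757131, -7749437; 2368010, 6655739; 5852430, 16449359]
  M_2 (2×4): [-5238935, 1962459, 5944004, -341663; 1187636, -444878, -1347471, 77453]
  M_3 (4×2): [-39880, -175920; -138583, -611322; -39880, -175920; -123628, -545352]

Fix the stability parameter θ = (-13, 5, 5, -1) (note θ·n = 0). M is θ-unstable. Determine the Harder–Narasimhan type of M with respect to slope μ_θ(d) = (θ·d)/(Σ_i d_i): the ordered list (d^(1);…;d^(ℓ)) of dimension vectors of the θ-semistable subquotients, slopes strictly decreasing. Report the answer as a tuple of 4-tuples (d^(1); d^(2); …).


Interval decomposition of M: I[1,3], I[1,4], I[2,2]^2, I[4,4]^3.
HN type (ℓ=4): μ^(1)=5; μ^(2)=3; μ^(3)=-1; μ^(4)=-13

((0, 3, 1, 0); (0, 1, 1, 1); (0, 0, 0, 3); (2, 0, 0, 0))


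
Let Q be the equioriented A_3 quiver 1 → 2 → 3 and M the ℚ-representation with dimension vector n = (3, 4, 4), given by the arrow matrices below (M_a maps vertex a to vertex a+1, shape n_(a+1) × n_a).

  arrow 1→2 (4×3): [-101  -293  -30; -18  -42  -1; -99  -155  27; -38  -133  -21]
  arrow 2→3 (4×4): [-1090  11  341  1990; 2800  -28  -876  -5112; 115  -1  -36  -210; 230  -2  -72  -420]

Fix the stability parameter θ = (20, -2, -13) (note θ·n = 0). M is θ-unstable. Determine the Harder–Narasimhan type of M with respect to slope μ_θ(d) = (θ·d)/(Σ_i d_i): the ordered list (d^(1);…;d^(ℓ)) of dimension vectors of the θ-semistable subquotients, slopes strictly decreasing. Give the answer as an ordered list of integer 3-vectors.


Via rank(M_{q-1}∘⋯∘M_p): M ≅ I[1,2], I[1,3]^2, I[2,2], I[3,3]^2.
μ_θ-semistable layers: μ^(1)=9; μ^(2)=5/3; μ^(3)=-2; μ^(4)=-13

((1, 1, 0); (2, 2, 2); (0, 1, 0); (0, 0, 2))


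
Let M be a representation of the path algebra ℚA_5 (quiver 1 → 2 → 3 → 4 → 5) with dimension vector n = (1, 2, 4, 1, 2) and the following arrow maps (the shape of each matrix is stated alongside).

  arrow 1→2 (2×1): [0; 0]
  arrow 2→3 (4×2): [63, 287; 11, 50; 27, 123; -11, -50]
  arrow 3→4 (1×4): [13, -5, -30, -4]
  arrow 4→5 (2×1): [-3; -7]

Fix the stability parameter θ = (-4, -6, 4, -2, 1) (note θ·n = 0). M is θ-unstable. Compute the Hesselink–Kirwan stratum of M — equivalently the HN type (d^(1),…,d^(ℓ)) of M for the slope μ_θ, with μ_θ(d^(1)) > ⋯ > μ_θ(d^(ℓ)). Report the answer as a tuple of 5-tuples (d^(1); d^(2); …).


Via rank(M_{q-1}∘⋯∘M_p): M ≅ I[1,1], I[2,3], I[2,5], I[3,3]^2, I[5,5].
μ_θ-semistable layers: μ^(1)=4; μ^(2)=1; μ^(3)=-4; μ^(4)=-6

((0, 0, 3, 0, 0); (0, 0, 1, 1, 2); (1, 0, 0, 0, 0); (0, 2, 0, 0, 0))


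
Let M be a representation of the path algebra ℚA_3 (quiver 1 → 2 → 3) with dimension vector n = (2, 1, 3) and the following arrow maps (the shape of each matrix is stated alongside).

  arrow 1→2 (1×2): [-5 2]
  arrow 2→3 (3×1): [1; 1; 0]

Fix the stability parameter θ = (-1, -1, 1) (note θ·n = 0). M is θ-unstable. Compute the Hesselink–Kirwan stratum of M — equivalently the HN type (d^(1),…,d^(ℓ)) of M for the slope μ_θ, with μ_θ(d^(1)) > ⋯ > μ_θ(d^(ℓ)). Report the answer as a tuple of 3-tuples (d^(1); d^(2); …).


Barcode: M ≅ I[1,1], I[1,3], I[3,3]^2. HN layers by μ_θ (2 steps, strictly decreasing):
  μ^(1)=1; μ^(2)=-1

((0, 0, 3); (2, 1, 0))


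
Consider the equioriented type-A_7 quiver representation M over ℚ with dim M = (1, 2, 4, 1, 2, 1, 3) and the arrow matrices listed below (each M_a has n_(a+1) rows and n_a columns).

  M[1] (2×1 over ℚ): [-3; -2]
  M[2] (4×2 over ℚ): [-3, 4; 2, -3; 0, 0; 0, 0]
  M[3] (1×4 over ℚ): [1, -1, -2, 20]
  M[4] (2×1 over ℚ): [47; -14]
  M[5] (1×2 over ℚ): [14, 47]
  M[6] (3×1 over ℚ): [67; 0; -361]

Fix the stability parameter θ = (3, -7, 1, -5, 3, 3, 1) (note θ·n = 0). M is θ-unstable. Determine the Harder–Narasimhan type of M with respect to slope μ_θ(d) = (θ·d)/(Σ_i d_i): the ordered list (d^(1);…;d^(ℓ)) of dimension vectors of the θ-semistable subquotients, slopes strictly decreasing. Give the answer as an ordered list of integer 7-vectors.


Interval decomposition of M: I[1,5], I[2,3], I[3,3]^2, I[5,7], I[7,7]^2.
HN type (ℓ=5): μ^(1)=3; μ^(2)=7/3; μ^(3)=1; μ^(4)=-2; μ^(5)=-7

((0, 0, 0, 0, 1, 0, 0); (0, 0, 0, 0, 1, 1, 1); (0, 0, 3, 0, 0, 0, 2); (1, 1, 1, 1, 0, 0, 0); (0, 1, 0, 0, 0, 0, 0))


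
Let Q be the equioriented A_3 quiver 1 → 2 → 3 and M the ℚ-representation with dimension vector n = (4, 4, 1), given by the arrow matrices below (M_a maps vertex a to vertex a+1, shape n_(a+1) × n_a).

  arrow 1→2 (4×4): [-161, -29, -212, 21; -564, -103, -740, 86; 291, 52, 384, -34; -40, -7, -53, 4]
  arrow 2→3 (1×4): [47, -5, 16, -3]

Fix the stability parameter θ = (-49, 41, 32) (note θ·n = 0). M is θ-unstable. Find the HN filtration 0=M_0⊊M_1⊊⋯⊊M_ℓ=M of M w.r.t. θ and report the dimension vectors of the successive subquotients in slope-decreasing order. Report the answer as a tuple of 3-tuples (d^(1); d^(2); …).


Via rank(M_{q-1}∘⋯∘M_p): M ≅ I[1,2]^3, I[1,3].
μ_θ-semistable layers: μ^(1)=41; μ^(2)=73/2; μ^(3)=-49

((0, 3, 0); (0, 1, 1); (4, 0, 0))


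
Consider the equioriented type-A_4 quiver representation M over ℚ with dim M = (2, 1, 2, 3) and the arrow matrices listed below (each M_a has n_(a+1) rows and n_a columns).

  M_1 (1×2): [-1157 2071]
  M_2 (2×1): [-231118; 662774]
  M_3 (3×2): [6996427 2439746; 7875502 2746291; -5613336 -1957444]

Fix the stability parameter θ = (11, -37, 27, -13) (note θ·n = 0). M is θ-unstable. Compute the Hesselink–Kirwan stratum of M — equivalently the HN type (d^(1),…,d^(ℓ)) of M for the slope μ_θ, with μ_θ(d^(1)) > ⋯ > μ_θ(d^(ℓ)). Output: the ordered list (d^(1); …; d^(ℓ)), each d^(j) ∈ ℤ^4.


Via rank(M_{q-1}∘⋯∘M_p): M ≅ I[1,1], I[1,4], I[3,4], I[4,4].
μ_θ-semistable layers: μ^(1)=11; μ^(2)=7; μ^(3)=-13

((1, 0, 0, 0); (0, 0, 2, 2); (1, 1, 0, 1))


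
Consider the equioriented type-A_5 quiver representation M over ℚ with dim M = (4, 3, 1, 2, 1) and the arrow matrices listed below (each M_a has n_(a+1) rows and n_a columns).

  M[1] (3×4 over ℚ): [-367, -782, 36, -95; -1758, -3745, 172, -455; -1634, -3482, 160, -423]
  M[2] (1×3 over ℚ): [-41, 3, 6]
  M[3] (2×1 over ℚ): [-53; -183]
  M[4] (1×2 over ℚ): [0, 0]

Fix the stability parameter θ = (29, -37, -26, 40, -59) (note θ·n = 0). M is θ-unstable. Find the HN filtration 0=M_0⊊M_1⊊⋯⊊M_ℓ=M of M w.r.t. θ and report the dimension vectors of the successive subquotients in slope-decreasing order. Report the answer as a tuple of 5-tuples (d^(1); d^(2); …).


Interval decomposition of M: I[1,1], I[1,2]^2, I[1,4], I[4,4], I[5,5].
HN type (ℓ=5): μ^(1)=40; μ^(2)=29; μ^(3)=-4; μ^(4)=-34/3; μ^(5)=-59

((0, 0, 0, 2, 0); (1, 0, 0, 0, 0); (2, 2, 0, 0, 0); (1, 1, 1, 0, 0); (0, 0, 0, 0, 1))


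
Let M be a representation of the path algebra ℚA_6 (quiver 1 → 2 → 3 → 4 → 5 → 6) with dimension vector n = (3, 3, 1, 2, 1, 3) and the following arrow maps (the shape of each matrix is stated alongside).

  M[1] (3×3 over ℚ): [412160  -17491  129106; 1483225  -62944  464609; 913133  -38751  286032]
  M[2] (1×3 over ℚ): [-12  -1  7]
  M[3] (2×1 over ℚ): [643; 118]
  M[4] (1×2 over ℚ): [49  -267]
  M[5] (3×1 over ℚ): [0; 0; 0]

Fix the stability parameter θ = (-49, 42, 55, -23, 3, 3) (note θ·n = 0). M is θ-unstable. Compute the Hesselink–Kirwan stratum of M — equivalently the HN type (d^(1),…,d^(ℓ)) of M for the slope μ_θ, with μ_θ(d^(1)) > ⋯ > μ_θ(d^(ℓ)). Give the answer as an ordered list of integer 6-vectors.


Via rank(M_{q-1}∘⋯∘M_p): M ≅ I[1,2]^2, I[1,5], I[4,4], I[6,6]^3.
μ_θ-semistable layers: μ^(1)=42; μ^(2)=77/4; μ^(3)=3; μ^(4)=-23; μ^(5)=-49

((0, 2, 0, 0, 0, 0); (0, 1, 1, 1, 1, 0); (0, 0, 0, 0, 0, 3); (0, 0, 0, 1, 0, 0); (3, 0, 0, 0, 0, 0))


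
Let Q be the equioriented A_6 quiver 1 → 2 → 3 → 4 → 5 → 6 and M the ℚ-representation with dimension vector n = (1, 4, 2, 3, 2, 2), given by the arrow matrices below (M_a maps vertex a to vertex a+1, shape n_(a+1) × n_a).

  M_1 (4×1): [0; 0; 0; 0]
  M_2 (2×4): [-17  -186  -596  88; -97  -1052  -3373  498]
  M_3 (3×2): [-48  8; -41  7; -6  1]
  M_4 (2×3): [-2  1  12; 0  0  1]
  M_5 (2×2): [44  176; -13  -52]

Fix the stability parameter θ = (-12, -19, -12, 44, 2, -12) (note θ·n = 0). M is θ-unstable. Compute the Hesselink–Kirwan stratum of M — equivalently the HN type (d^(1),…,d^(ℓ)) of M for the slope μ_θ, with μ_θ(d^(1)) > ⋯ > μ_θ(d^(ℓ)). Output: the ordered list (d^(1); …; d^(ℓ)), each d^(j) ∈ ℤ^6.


Via rank(M_{q-1}∘⋯∘M_p): M ≅ I[1,1], I[2,2]^2, I[2,5], I[2,6], I[4,4], I[6,6].
μ_θ-semistable layers: μ^(1)=44; μ^(2)=23; μ^(3)=34/3; μ^(4)=-12; μ^(5)=-19

((0, 0, 0, 1, 0, 0); (0, 0, 0, 1, 1, 0); (0, 0, 0, 1, 1, 1); (1, 0, 2, 0, 0, 1); (0, 4, 0, 0, 0, 0))


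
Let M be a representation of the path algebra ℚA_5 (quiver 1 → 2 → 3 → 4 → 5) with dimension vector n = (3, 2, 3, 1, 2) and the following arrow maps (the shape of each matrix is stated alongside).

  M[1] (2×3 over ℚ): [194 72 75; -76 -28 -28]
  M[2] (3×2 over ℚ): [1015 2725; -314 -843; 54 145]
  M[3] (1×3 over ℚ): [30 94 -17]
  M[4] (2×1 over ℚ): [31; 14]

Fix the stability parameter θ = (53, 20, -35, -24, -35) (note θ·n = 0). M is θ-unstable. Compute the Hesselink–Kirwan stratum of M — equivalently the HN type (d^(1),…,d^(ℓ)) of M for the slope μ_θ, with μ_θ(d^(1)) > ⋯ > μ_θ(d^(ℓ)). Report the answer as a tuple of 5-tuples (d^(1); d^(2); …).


Interval decomposition of M: I[1,1], I[1,3], I[1,5], I[3,3], I[5,5].
HN type (ℓ=4): μ^(1)=53; μ^(2)=38/3; μ^(3)=-21/5; μ^(4)=-35

((1, 0, 0, 0, 0); (1, 1, 1, 0, 0); (1, 1, 1, 1, 1); (0, 0, 1, 0, 1))


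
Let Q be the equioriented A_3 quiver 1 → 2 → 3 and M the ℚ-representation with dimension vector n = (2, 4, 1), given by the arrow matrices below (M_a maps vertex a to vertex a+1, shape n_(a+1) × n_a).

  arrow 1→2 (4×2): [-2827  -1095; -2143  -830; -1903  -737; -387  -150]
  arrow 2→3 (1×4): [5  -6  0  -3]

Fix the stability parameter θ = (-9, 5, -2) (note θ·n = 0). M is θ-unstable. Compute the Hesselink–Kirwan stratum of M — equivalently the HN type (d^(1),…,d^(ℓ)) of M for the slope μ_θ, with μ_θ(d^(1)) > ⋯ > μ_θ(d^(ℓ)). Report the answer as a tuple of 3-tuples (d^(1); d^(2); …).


Barcode: M ≅ I[1,2], I[1,3], I[2,2]^2. HN layers by μ_θ (3 steps, strictly decreasing):
  μ^(1)=5; μ^(2)=3/2; μ^(3)=-9

((0, 3, 0); (0, 1, 1); (2, 0, 0))


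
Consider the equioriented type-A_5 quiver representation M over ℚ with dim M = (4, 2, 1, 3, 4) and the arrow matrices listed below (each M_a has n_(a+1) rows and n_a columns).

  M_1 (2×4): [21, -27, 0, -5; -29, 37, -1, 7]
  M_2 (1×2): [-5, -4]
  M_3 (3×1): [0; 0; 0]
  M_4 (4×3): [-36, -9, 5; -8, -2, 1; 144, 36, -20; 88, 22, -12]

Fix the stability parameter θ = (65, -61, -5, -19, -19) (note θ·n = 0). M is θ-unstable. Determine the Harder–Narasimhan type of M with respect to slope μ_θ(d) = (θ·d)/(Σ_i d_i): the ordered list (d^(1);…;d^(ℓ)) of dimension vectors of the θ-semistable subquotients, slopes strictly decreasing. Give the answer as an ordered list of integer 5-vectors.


Via rank(M_{q-1}∘⋯∘M_p): M ≅ I[1,1]^2, I[1,2], I[1,3], I[4,4], I[4,5]^2, I[5,5]^2.
μ_θ-semistable layers: μ^(1)=65; μ^(2)=2; μ^(3)=-1/3; μ^(4)=-19

((2, 0, 0, 0, 0); (1, 1, 0, 0, 0); (1, 1, 1, 0, 0); (0, 0, 0, 3, 4))


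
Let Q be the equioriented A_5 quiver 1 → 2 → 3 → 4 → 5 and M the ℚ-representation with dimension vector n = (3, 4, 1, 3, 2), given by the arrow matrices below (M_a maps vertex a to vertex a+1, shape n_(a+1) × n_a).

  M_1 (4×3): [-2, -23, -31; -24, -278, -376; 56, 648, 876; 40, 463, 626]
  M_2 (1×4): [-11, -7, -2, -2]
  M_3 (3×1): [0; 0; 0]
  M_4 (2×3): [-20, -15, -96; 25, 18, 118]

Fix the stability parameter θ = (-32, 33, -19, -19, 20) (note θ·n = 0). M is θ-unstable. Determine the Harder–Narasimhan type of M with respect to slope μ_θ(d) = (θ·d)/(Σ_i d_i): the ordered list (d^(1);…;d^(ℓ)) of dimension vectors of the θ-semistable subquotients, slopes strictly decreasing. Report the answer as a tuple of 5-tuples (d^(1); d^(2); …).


Via rank(M_{q-1}∘⋯∘M_p): M ≅ I[1,1], I[1,2], I[1,3], I[2,2]^2, I[4,4], I[4,5]^2.
μ_θ-semistable layers: μ^(1)=33; μ^(2)=20; μ^(3)=7; μ^(4)=-19; μ^(5)=-32

((0, 3, 0, 0, 0); (0, 0, 0, 0, 2); (0, 1, 1, 0, 0); (0, 0, 0, 3, 0); (3, 0, 0, 0, 0))


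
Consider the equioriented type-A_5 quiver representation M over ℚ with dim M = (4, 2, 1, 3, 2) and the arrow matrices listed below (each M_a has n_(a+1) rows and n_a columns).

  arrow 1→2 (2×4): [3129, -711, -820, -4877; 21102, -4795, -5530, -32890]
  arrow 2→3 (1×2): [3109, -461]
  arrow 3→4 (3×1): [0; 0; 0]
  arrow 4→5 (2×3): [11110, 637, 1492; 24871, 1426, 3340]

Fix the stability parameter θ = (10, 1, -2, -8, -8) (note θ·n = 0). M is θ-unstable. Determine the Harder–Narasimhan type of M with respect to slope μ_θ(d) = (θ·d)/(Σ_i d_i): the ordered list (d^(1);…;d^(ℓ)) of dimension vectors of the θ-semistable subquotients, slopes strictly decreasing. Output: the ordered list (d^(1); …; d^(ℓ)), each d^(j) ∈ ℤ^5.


Barcode: M ≅ I[1,1]^2, I[1,2], I[1,3], I[4,4], I[4,5]^2. HN layers by μ_θ (4 steps, strictly decreasing):
  μ^(1)=10; μ^(2)=11/2; μ^(3)=3; μ^(4)=-8

((2, 0, 0, 0, 0); (1, 1, 0, 0, 0); (1, 1, 1, 0, 0); (0, 0, 0, 3, 2))


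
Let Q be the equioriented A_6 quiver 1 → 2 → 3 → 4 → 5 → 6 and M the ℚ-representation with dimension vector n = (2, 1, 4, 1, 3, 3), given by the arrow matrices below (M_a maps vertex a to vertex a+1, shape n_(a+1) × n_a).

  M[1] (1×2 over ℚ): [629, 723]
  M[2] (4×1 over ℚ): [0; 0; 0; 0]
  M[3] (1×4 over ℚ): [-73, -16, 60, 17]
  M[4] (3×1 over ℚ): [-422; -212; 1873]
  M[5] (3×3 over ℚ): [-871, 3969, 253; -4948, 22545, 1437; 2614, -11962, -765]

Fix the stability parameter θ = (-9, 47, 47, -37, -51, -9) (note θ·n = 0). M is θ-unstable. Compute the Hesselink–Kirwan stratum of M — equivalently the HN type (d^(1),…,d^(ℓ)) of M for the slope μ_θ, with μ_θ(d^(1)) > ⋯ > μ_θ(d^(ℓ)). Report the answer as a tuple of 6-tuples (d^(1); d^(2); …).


Via rank(M_{q-1}∘⋯∘M_p): M ≅ I[1,1], I[1,2], I[3,3]^3, I[3,6], I[5,6]^2.
μ_θ-semistable layers: μ^(1)=47; μ^(2)=-9; μ^(3)=-41/3; μ^(4)=-51

((0, 1, 3, 0, 0, 0); (2, 0, 0, 0, 0, 3); (0, 0, 1, 1, 1, 0); (0, 0, 0, 0, 2, 0))


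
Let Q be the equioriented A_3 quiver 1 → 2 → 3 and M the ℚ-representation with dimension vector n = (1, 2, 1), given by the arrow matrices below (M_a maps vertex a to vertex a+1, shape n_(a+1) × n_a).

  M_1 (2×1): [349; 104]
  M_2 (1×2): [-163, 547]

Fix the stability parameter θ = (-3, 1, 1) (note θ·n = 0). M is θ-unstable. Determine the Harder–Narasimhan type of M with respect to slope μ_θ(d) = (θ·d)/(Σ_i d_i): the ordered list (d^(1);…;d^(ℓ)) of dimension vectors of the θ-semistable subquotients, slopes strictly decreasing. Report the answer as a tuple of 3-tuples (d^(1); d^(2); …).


Barcode: M ≅ I[1,3], I[2,2]. HN layers by μ_θ (2 steps, strictly decreasing):
  μ^(1)=1; μ^(2)=-3

((0, 2, 1); (1, 0, 0))


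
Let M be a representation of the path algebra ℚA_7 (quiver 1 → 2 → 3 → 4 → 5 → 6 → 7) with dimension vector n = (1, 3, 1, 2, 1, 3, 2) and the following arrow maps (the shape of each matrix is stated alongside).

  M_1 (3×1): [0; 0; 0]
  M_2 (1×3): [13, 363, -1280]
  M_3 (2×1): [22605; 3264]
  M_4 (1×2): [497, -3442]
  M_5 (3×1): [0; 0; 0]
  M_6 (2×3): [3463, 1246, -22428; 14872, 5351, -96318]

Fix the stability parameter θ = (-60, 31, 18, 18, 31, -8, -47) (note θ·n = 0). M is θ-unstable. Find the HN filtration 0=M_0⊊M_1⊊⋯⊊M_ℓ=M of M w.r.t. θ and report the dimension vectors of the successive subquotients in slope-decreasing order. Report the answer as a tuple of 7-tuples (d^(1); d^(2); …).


Interval decomposition of M: I[1,1], I[2,2]^2, I[2,5], I[4,4], I[6,6], I[6,7]^2.
HN type (ℓ=6): μ^(1)=31; μ^(2)=67/3; μ^(3)=18; μ^(4)=-8; μ^(5)=-55/2; μ^(6)=-60

((0, 2, 0, 0, 1, 0, 0); (0, 1, 1, 1, 0, 0, 0); (0, 0, 0, 1, 0, 0, 0); (0, 0, 0, 0, 0, 1, 0); (0, 0, 0, 0, 0, 2, 2); (1, 0, 0, 0, 0, 0, 0))


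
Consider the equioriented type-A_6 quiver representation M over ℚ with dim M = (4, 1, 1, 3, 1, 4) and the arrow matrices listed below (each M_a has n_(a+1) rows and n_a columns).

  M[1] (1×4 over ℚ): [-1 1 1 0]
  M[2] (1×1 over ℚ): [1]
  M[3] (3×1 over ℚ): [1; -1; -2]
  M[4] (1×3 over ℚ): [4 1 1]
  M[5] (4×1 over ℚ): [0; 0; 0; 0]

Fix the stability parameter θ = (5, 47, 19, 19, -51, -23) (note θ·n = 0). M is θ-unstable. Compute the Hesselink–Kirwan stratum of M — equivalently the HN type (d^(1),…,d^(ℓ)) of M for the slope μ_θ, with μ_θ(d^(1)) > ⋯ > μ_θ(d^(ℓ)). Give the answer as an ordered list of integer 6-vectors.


Via rank(M_{q-1}∘⋯∘M_p): M ≅ I[1,1]^3, I[1,5], I[4,4]^2, I[6,6]^4.
μ_θ-semistable layers: μ^(1)=19; μ^(2)=17/2; μ^(3)=5; μ^(4)=-23

((0, 0, 0, 2, 0, 0); (0, 1, 1, 1, 1, 0); (4, 0, 0, 0, 0, 0); (0, 0, 0, 0, 0, 4))


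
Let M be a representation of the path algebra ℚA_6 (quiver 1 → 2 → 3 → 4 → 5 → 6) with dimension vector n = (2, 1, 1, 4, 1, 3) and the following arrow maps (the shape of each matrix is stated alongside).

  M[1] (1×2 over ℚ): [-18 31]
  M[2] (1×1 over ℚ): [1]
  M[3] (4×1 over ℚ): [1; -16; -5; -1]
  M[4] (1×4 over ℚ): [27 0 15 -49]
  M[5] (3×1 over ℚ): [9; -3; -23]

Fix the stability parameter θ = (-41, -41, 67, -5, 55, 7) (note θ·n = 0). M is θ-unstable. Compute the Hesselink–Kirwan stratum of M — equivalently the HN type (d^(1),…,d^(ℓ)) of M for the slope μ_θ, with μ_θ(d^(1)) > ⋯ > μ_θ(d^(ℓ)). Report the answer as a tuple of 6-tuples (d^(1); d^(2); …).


Barcode: M ≅ I[1,1], I[1,6], I[4,4]^3, I[6,6]^2. HN layers by μ_θ (4 steps, strictly decreasing):
  μ^(1)=31; μ^(2)=7; μ^(3)=-5; μ^(4)=-41

((0, 0, 1, 1, 1, 1); (0, 0, 0, 0, 0, 2); (0, 0, 0, 3, 0, 0); (2, 1, 0, 0, 0, 0))
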